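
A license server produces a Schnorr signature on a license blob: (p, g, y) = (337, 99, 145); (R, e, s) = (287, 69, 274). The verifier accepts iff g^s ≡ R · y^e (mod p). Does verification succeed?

fails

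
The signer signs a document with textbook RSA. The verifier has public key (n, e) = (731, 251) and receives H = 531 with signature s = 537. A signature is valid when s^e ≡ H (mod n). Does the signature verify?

does not verify

Squares mod 731: s^1≡537, s^2≡355, s^4≡293, s^8≡322, s^16≡613, s^32≡35, s^64≡494, s^128≡613
251 = 128 + 64 + 32 + 16 + 8 + 2 + 1, so s^251 ≡ 613·494·35·613·322·355·537 ≡ 428 (mod 731)
The recovered value 428 does not match the digest 531.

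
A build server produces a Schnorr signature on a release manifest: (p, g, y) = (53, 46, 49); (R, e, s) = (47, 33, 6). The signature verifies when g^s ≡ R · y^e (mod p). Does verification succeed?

passes

g^s mod p:
46^2 = 2116 ≡ 49
46^4 ≡ 49^2 = 2401 ≡ 16
6 = 4 + 2, so 46^6 ≡ 16·49 ≡ 42 (mod 53)
R · y^e mod p:
49^2 = 2401 ≡ 16
49^4 ≡ 16^2 = 256 ≡ 44
49^8 ≡ 44^2 = 1936 ≡ 28
49^16 ≡ 28^2 = 784 ≡ 42
49^32 ≡ 42^2 = 1764 ≡ 15
33 = 32 + 1, so 49^33 ≡ 15·49 ≡ 46 (mod 53)
47·46 = 2162 ≡ 42 (mod 53)
42 ≡ 42 (mod 53); signature holds.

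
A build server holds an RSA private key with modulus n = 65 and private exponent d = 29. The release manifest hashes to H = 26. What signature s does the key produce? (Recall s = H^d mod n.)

Squares mod 65: H^1≡26, H^2≡26, H^4≡26, H^8≡26, H^16≡26
29 = 16 + 8 + 4 + 1, so H^29 ≡ 26·26·26·26 ≡ 26 (mod 65)

26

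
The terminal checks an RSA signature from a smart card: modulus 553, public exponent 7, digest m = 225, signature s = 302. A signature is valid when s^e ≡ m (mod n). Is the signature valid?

Squares mod 553: s^1≡302, s^2≡512, s^4≡22
7 = 4 + 2 + 1, so s^7 ≡ 22·512·302 ≡ 225 (mod 553)
s^7 mod 553 = 225 matches m.

valid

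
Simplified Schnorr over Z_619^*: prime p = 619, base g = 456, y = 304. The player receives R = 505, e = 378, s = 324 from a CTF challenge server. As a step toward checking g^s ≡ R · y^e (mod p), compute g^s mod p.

279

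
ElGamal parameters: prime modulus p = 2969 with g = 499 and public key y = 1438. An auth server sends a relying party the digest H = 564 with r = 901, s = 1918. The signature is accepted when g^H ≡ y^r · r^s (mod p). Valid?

Left side g^H mod p:
Squares mod 2969: 499^1≡499, 499^2≡2574, 499^4≡1637, 499^8≡1731, 499^16≡640, 499^32≡2847, 499^64≡39, 499^128≡1521, 499^256≡590, 499^512≡727
564 = 512 + 32 + 16 + 4, so 499^564 ≡ 727·2847·640·1637 ≡ 760 (mod 2969)
Right side y^r · r^s mod p:
Squares mod 2969: 1438^1≡1438, 1438^2≡1420, 1438^4≡449, 1438^8≡2678, 1438^16≡1549, 1438^32≡449, 1438^64≡2678, 1438^128≡1549, 1438^256≡449, 1438^512≡2678
901 = 512 + 256 + 128 + 4 + 1, so 1438^901 ≡ 2678·449·1549·449·1438 ≡ 1389 (mod 2969)
Squares mod 2969: 901^1≡901, 901^2≡1264, 901^4≡374, 901^8≡333, 901^16≡1036, 901^32≡1487, 901^64≡2233, 901^128≡1338, 901^256≡2906, 901^512≡1000, 901^1024≡2416
1918 = 1024 + 512 + 256 + 64 + 32 + 16 + 8 + 4 + 2, so 901^1918 ≡ 2416·1000·2906·2233·1487·1036·333·374·1264 ≡ 676 (mod 2969)
1389·676 = 938964 ≡ 760 (mod 2969)
760 ≡ 760 (mod 2969), so the signature is genuine.

yes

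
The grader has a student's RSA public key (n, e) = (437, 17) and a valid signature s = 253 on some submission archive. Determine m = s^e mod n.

92

s^2 ≡ 253^2 = 64009 ≡ 207
s^4 ≡ 207^2 = 42849 ≡ 23
s^8 ≡ 23^2 = 529 ≡ 92
s^16 ≡ 92^2 = 8464 ≡ 161
17 = 16 + 1, so s^17 ≡ 161·253 ≡ 92 (mod 437)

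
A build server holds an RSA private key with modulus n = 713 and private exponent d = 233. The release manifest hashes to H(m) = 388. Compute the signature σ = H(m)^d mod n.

Squares mod 713: (H(m))^1≡388, (H(m))^2≡101, (H(m))^4≡219, (H(m))^8≡190, (H(m))^16≡450, (H(m))^32≡8, (H(m))^64≡64, (H(m))^128≡531
233 = 128 + 64 + 32 + 8 + 1, so (H(m))^233 ≡ 531·64·8·190·388 ≡ 221 (mod 713)

221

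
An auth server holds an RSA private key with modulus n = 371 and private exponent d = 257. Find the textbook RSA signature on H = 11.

9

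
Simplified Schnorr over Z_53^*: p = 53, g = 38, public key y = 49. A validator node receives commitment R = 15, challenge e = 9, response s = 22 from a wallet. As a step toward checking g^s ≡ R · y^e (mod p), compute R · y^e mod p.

49^9 mod 53 = 47
R · y^e ≡ 15·47 = 705 ≡ 16 (mod 53)

16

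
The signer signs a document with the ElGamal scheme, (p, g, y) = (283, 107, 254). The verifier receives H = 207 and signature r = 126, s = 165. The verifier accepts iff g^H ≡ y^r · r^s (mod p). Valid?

yes

Left side g^H mod p:
107^207 mod 283 = 131
Right side y^r · r^s mod p:
254^126 mod 283 = 281
126^165 mod 283 = 76
281·76 = 21356 ≡ 131 (mod 283)
131 ≡ 131 (mod 283), so the signature is genuine.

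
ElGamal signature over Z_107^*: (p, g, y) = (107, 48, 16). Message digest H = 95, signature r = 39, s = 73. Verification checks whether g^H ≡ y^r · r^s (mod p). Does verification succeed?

passes

Left side g^H mod p:
48^2 = 2304 ≡ 57
48^4 ≡ 57^2 = 3249 ≡ 39
48^8 ≡ 39^2 = 1521 ≡ 23
48^16 ≡ 23^2 = 529 ≡ 101
48^32 ≡ 101^2 = 10201 ≡ 36
48^64 ≡ 36^2 = 1296 ≡ 12
95 = 64 + 16 + 8 + 4 + 2 + 1, so 48^95 ≡ 12·101·23·39·57·48 ≡ 9 (mod 107)
Right side y^r · r^s mod p:
16^2 = 256 ≡ 42
16^4 ≡ 42^2 = 1764 ≡ 52
16^8 ≡ 52^2 = 2704 ≡ 29
16^16 ≡ 29^2 = 841 ≡ 92
16^32 ≡ 92^2 = 8464 ≡ 11
39 = 32 + 4 + 2 + 1, so 16^39 ≡ 11·52·42·16 ≡ 40 (mod 107)
39^2 = 1521 ≡ 23
39^4 ≡ 23^2 = 529 ≡ 101
39^8 ≡ 101^2 = 10201 ≡ 36
39^16 ≡ 36^2 = 1296 ≡ 12
39^32 ≡ 12^2 = 144 ≡ 37
39^64 ≡ 37^2 = 1369 ≡ 85
73 = 64 + 8 + 1, so 39^73 ≡ 85·36·39 ≡ 35 (mod 107)
40·35 = 1400 ≡ 9 (mod 107)
9 ≡ 9 (mod 107), so the signature is genuine.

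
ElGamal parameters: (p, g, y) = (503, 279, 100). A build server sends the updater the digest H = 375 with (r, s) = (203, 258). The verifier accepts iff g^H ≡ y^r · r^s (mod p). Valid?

no

Left side g^H mod p:
279^2 = 77841 ≡ 379
279^4 ≡ 379^2 = 143641 ≡ 286
279^8 ≡ 286^2 = 81796 ≡ 310
279^16 ≡ 310^2 = 96100 ≡ 27
279^32 ≡ 27^2 = 729 ≡ 226
279^64 ≡ 226^2 = 51076 ≡ 273
279^128 ≡ 273^2 = 74529 ≡ 85
279^256 ≡ 85^2 = 7225 ≡ 183
375 = 256 + 64 + 32 + 16 + 4 + 2 + 1, so 279^375 ≡ 183·273·226·27·286·379·279 ≡ 311 (mod 503)
Right side y^r · r^s mod p:
100^2 = 10000 ≡ 443
100^4 ≡ 443^2 = 196249 ≡ 79
100^8 ≡ 79^2 = 6241 ≡ 205
100^16 ≡ 205^2 = 42025 ≡ 276
100^32 ≡ 276^2 = 76176 ≡ 223
100^64 ≡ 223^2 = 49729 ≡ 435
100^128 ≡ 435^2 = 189225 ≡ 97
203 = 128 + 64 + 8 + 2 + 1, so 100^203 ≡ 97·435·205·443·100 ≡ 351 (mod 503)
203^2 = 41209 ≡ 466
203^4 ≡ 466^2 = 217156 ≡ 363
203^8 ≡ 363^2 = 131769 ≡ 486
203^16 ≡ 486^2 = 236196 ≡ 289
203^32 ≡ 289^2 = 83521 ≡ 23
203^64 ≡ 23^2 = 529 ≡ 26
203^128 ≡ 26^2 = 676 ≡ 173
203^256 ≡ 173^2 = 29929 ≡ 252
258 = 256 + 2, so 203^258 ≡ 252·466 ≡ 233 (mod 503)
351·233 = 81783 ≡ 297 (mod 503)
311 ≠ 297, so verification fails.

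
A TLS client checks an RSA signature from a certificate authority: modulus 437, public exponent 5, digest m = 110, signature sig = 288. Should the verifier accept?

accept

Squares mod 437: sig^1≡288, sig^2≡351, sig^4≡404
5 = 4 + 1, so sig^5 ≡ 404·288 ≡ 110 (mod 437)
110 = m, so the signature checks out.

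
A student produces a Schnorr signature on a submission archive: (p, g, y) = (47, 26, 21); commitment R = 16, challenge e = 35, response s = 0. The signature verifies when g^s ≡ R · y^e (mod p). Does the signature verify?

does not verify

g^s mod p:
26^0 mod 47 = 1
R · y^e mod p:
Squares mod 47: 21^1≡21, 21^2≡18, 21^4≡42, 21^8≡25, 21^16≡14, 21^32≡8
35 = 32 + 2 + 1, so 21^35 ≡ 8·18·21 ≡ 16 (mod 47)
16·16 = 256 ≡ 21 (mod 47)
1 ≠ 21; the check fails.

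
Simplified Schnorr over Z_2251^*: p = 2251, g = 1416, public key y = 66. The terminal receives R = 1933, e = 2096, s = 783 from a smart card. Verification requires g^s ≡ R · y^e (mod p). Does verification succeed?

fails

g^s mod p:
Squares mod 2251: 1416^1≡1416, 1416^2≡1666, 1416^4≡73, 1416^8≡827, 1416^16≡1876, 1416^32≡1063, 1416^64≡2218, 1416^128≡1089, 1416^256≡1895, 1416^512≡680
783 = 512 + 256 + 8 + 4 + 2 + 1, so 1416^783 ≡ 680·1895·827·73·1666·1416 ≡ 1540 (mod 2251)
R · y^e mod p:
Squares mod 2251: 66^1≡66, 66^2≡2105, 66^4≡1057, 66^8≡753, 66^16≡2008, 66^32≡523, 66^64≡1158, 66^128≡1619, 66^256≡997, 66^512≡1318, 66^1024≡1603, 66^2048≡1218
2096 = 2048 + 32 + 16, so 66^2096 ≡ 1218·523·2008 ≡ 115 (mod 2251)
1933·115 = 222295 ≡ 1697 (mod 2251)
1540 ≠ 1697; the check fails.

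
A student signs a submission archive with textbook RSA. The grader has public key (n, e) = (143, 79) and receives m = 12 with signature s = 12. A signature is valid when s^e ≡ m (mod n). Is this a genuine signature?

genuine

s^2 ≡ 12^2 = 144 ≡ 1
s^4 ≡ 1^2 = 1
s^8 ≡ 1^2 = 1
s^16 ≡ 1^2 = 1
s^32 ≡ 1^2 = 1
s^64 ≡ 1^2 = 1
79 = 64 + 8 + 4 + 2 + 1, so s^79 ≡ 1·1·1·1·12 ≡ 12 (mod 143)
12 = m, so the signature checks out.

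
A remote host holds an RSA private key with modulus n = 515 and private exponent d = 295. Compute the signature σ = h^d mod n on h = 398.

382

h^2 ≡ 398^2 = 158404 ≡ 299
h^4 ≡ 299^2 = 89401 ≡ 306
h^8 ≡ 306^2 = 93636 ≡ 421
h^16 ≡ 421^2 = 177241 ≡ 81
h^32 ≡ 81^2 = 6561 ≡ 381
h^64 ≡ 381^2 = 145161 ≡ 446
h^128 ≡ 446^2 = 198916 ≡ 126
h^256 ≡ 126^2 = 15876 ≡ 426
295 = 256 + 32 + 4 + 2 + 1, so h^295 ≡ 426·381·306·299·398 ≡ 382 (mod 515)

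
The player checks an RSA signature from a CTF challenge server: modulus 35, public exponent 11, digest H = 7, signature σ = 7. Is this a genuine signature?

σ^2 ≡ 7^2 = 49 ≡ 14
σ^4 ≡ 14^2 = 196 ≡ 21
σ^8 ≡ 21^2 = 441 ≡ 21
11 = 8 + 2 + 1, so σ^11 ≡ 21·14·7 ≡ 28 (mod 35)
The recovered value 28 does not match the digest 7.

forged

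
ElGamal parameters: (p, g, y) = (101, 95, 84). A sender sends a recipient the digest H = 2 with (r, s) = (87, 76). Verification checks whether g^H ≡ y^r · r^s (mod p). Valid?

Left side g^H mod p:
95^2 = 9025 ≡ 36
Right side y^r · r^s mod p:
84^2 = 7056 ≡ 87
84^4 ≡ 87^2 = 7569 ≡ 95
84^8 ≡ 95^2 = 9025 ≡ 36
84^16 ≡ 36^2 = 1296 ≡ 84
84^32 ≡ 84^2 = 7056 ≡ 87
84^64 ≡ 87^2 = 7569 ≡ 95
87 = 64 + 16 + 4 + 2 + 1, so 84^87 ≡ 95·84·95·87·84 ≡ 87 (mod 101)
87^2 = 7569 ≡ 95
87^4 ≡ 95^2 = 9025 ≡ 36
87^8 ≡ 36^2 = 1296 ≡ 84
87^16 ≡ 84^2 = 7056 ≡ 87
87^32 ≡ 87^2 = 7569 ≡ 95
87^64 ≡ 95^2 = 9025 ≡ 36
76 = 64 + 8 + 4, so 87^76 ≡ 36·84·36 ≡ 87 (mod 101)
87·87 = 7569 ≡ 95 (mod 101)
36 ≠ 95, so verification fails.

no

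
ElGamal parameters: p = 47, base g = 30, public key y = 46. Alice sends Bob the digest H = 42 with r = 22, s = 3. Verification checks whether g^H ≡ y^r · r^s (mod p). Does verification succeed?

fails

Left side g^H mod p:
30^2 = 900 ≡ 7
30^4 ≡ 7^2 = 49 ≡ 2
30^8 ≡ 2^2 = 4
30^16 ≡ 4^2 = 16
30^32 ≡ 16^2 = 256 ≡ 21
42 = 32 + 8 + 2, so 30^42 ≡ 21·4·7 ≡ 24 (mod 47)
Right side y^r · r^s mod p:
46^2 = 2116 ≡ 1
46^4 ≡ 1^2 = 1
46^8 ≡ 1^2 = 1
46^16 ≡ 1^2 = 1
22 = 16 + 4 + 2, so 46^22 ≡ 1·1·1 ≡ 1 (mod 47)
22^2 = 484 ≡ 14
3 = 2 + 1, so 22^3 ≡ 14·22 ≡ 26 (mod 47)
1·26 = 26 ≡ 26 (mod 47)
24 ≠ 26, so verification fails.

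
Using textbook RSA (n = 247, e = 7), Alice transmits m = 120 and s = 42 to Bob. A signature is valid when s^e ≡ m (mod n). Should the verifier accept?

accept

Squares mod 247: s^1≡42, s^2≡35, s^4≡237
7 = 4 + 2 + 1, so s^7 ≡ 237·35·42 ≡ 120 (mod 247)
120 = m, so the signature checks out.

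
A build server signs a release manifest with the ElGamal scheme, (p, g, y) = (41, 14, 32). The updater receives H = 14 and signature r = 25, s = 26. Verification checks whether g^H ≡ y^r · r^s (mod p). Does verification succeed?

Left side g^H mod p:
14^2 = 196 ≡ 32
14^4 ≡ 32^2 = 1024 ≡ 40
14^8 ≡ 40^2 = 1600 ≡ 1
14 = 8 + 4 + 2, so 14^14 ≡ 1·40·32 ≡ 9 (mod 41)
Right side y^r · r^s mod p:
32^2 = 1024 ≡ 40
32^4 ≡ 40^2 = 1600 ≡ 1
32^8 ≡ 1^2 = 1
32^16 ≡ 1^2 = 1
25 = 16 + 8 + 1, so 32^25 ≡ 1·1·32 ≡ 32 (mod 41)
25^2 = 625 ≡ 10
25^4 ≡ 10^2 = 100 ≡ 18
25^8 ≡ 18^2 = 324 ≡ 37
25^16 ≡ 37^2 = 1369 ≡ 16
26 = 16 + 8 + 2, so 25^26 ≡ 16·37·10 ≡ 16 (mod 41)
32·16 = 512 ≡ 20 (mod 41)
9 ≠ 20, so verification fails.

fails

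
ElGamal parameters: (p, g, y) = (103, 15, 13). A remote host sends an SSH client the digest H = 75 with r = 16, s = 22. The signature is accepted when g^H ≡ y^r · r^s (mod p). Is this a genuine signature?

Left side g^H mod p:
15^2 = 225 ≡ 19
15^4 ≡ 19^2 = 361 ≡ 52
15^8 ≡ 52^2 = 2704 ≡ 26
15^16 ≡ 26^2 = 676 ≡ 58
15^32 ≡ 58^2 = 3364 ≡ 68
15^64 ≡ 68^2 = 4624 ≡ 92
75 = 64 + 8 + 2 + 1, so 15^75 ≡ 92·26·19·15 ≡ 66 (mod 103)
Right side y^r · r^s mod p:
13^2 = 169 ≡ 66
13^4 ≡ 66^2 = 4356 ≡ 30
13^8 ≡ 30^2 = 900 ≡ 76
13^16 ≡ 76^2 = 5776 ≡ 8
16^2 = 256 ≡ 50
16^4 ≡ 50^2 = 2500 ≡ 28
16^8 ≡ 28^2 = 784 ≡ 63
16^16 ≡ 63^2 = 3969 ≡ 55
22 = 16 + 4 + 2, so 16^22 ≡ 55·28·50 ≡ 59 (mod 103)
8·59 = 472 ≡ 60 (mod 103)
66 ≠ 60, so verification fails.

forged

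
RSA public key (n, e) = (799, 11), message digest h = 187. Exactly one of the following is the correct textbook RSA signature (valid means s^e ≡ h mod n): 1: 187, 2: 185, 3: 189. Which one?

1

Candidate 1: Squares mod 799: 187^1≡187, 187^2≡612, 187^4≡612, 187^8≡612; 11 = 8 + 2 + 1, so 187^11 ≡ 612·612·187 ≡ 187 (mod 799)
  → matches h = 187
Candidate 2: Squares mod 799: 185^1≡185, 185^2≡667, 185^4≡645, 185^8≡545; 11 = 8 + 2 + 1, so 185^11 ≡ 545·667·185 ≡ 43 (mod 799)
Candidate 3: Squares mod 799: 189^1≡189, 189^2≡565, 189^4≡424, 189^8≡1; 11 = 8 + 2 + 1, so 189^11 ≡ 1·565·189 ≡ 518 (mod 799)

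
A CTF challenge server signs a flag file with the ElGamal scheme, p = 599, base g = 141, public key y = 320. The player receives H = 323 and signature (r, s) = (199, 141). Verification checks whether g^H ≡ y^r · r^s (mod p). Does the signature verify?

Left side g^H mod p:
141^2 = 19881 ≡ 114
141^4 ≡ 114^2 = 12996 ≡ 417
141^8 ≡ 417^2 = 173889 ≡ 179
141^16 ≡ 179^2 = 32041 ≡ 294
141^32 ≡ 294^2 = 86436 ≡ 180
141^64 ≡ 180^2 = 32400 ≡ 54
141^128 ≡ 54^2 = 2916 ≡ 520
141^256 ≡ 520^2 = 270400 ≡ 251
323 = 256 + 64 + 2 + 1, so 141^323 ≡ 251·54·114·141 ≡ 513 (mod 599)
Right side y^r · r^s mod p:
320^2 = 102400 ≡ 570
320^4 ≡ 570^2 = 324900 ≡ 242
320^8 ≡ 242^2 = 58564 ≡ 461
320^16 ≡ 461^2 = 212521 ≡ 475
320^32 ≡ 475^2 = 225625 ≡ 401
320^64 ≡ 401^2 = 160801 ≡ 269
320^128 ≡ 269^2 = 72361 ≡ 481
199 = 128 + 64 + 4 + 2 + 1, so 320^199 ≡ 481·269·242·570·320 ≡ 54 (mod 599)
199^2 = 39601 ≡ 67
199^4 ≡ 67^2 = 4489 ≡ 296
199^8 ≡ 296^2 = 87616 ≡ 162
199^16 ≡ 162^2 = 26244 ≡ 487
199^32 ≡ 487^2 = 237169 ≡ 564
199^64 ≡ 564^2 = 318096 ≡ 27
199^128 ≡ 27^2 = 729 ≡ 130
141 = 128 + 8 + 4 + 1, so 199^141 ≡ 130·162·296·199 ≡ 22 (mod 599)
54·22 = 1188 ≡ 589 (mod 599)
513 ≠ 589, so verification fails.

does not verify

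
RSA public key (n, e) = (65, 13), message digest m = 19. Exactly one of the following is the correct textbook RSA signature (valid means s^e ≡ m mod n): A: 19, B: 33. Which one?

A

Candidate A: 19^2 = 361 ≡ 36; 19^4 ≡ 36^2 = 1296 ≡ 61; 19^8 ≡ 61^2 = 3721 ≡ 16; 13 = 8 + 4 + 1, so 19^13 ≡ 16·61·19 ≡ 19 (mod 65)
  → matches m = 19
Candidate B: 33^2 = 1089 ≡ 49; 33^4 ≡ 49^2 = 2401 ≡ 61; 33^8 ≡ 61^2 = 3721 ≡ 16; 13 = 8 + 4 + 1, so 33^13 ≡ 16·61·33 ≡ 33 (mod 65)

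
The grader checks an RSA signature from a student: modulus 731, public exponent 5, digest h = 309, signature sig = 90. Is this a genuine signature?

sig^2 ≡ 90^2 = 8100 ≡ 59
sig^4 ≡ 59^2 = 3481 ≡ 557
5 = 4 + 1, so sig^5 ≡ 557·90 ≡ 422 (mod 731)
sig^5 mod 731 = 422, but h = 309.

forged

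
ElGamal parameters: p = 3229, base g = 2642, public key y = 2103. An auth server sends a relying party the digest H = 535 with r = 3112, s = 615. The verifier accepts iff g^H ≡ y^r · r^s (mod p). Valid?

Left side g^H mod p:
2642^2 = 6980164 ≡ 2295
2642^4 ≡ 2295^2 = 5267025 ≡ 526
2642^8 ≡ 526^2 = 276676 ≡ 2211
2642^16 ≡ 2211^2 = 4888521 ≡ 3044
2642^32 ≡ 3044^2 = 9265936 ≡ 1935
2642^64 ≡ 1935^2 = 3744225 ≡ 1814
2642^128 ≡ 1814^2 = 3290596 ≡ 245
2642^256 ≡ 245^2 = 60025 ≡ 1903
2642^512 ≡ 1903^2 = 3621409 ≡ 1700
535 = 512 + 16 + 4 + 2 + 1, so 2642^535 ≡ 1700·3044·526·2295·2642 ≡ 799 (mod 3229)
Right side y^r · r^s mod p:
2103^2 = 4422609 ≡ 2108
2103^4 ≡ 2108^2 = 4443664 ≡ 560
2103^8 ≡ 560^2 = 313600 ≡ 387
2103^16 ≡ 387^2 = 149769 ≡ 1235
2103^32 ≡ 1235^2 = 1525225 ≡ 1137
2103^64 ≡ 1137^2 = 1292769 ≡ 1169
2103^128 ≡ 1169^2 = 1366561 ≡ 694
2103^256 ≡ 694^2 = 481636 ≡ 515
2103^512 ≡ 515^2 = 265225 ≡ 447
2103^1024 ≡ 447^2 = 199809 ≡ 2840
2103^2048 ≡ 2840^2 = 8065600 ≡ 2787
3112 = 2048 + 1024 + 32 + 8, so 2103^3112 ≡ 2787·2840·1137·387 ≡ 182 (mod 3229)
3112^2 = 9684544 ≡ 773
3112^4 ≡ 773^2 = 597529 ≡ 164
3112^8 ≡ 164^2 = 26896 ≡ 1064
3112^16 ≡ 1064^2 = 1132096 ≡ 1946
3112^32 ≡ 1946^2 = 3786916 ≡ 2528
3112^64 ≡ 2528^2 = 6390784 ≡ 593
3112^128 ≡ 593^2 = 351649 ≡ 2917
3112^256 ≡ 2917^2 = 8508889 ≡ 474
3112^512 ≡ 474^2 = 224676 ≡ 1875
615 = 512 + 64 + 32 + 4 + 2 + 1, so 3112^615 ≡ 1875·593·2528·164·773·3112 ≡ 306 (mod 3229)
182·306 = 55692 ≡ 799 (mod 3229)
799 ≡ 799 (mod 3229), so the signature is genuine.

yes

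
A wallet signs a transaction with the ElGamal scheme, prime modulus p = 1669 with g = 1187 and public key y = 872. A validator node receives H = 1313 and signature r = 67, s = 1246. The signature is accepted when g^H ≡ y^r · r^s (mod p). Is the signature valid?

invalid

Left side g^H mod p:
1187^1313 mod 1669 = 492
Right side y^r · r^s mod p:
872^67 mod 1669 = 1572
67^1246 mod 1669 = 395
1572·395 = 620940 ≡ 72 (mod 1669)
492 ≠ 72, so verification fails.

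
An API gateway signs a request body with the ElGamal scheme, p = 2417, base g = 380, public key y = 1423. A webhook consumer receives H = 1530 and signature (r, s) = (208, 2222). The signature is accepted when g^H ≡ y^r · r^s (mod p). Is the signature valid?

invalid

Left side g^H mod p:
Squares mod 2417: 380^1≡380, 380^2≡1797, 380^4≡97, 380^8≡2158, 380^16≡1822, 380^32≡1143, 380^64≡1269, 380^128≡639, 380^256≡2265, 380^512≡1351, 380^1024≡366
1530 = 1024 + 256 + 128 + 64 + 32 + 16 + 8 + 2, so 380^1530 ≡ 366·2265·639·1269·1143·1822·2158·1797 ≡ 183 (mod 2417)
Right side y^r · r^s mod p:
Squares mod 2417: 1423^1≡1423, 1423^2≡1900, 1423^4≡1419, 1423^8≡200, 1423^16≡1328, 1423^32≡1591, 1423^64≡682, 1423^128≡1060
208 = 128 + 64 + 16, so 1423^208 ≡ 1060·682·1328 ≡ 526 (mod 2417)
Squares mod 2417: 208^1≡208, 208^2≡2175, 208^4≡556, 208^8≡2177, 208^16≡2009, 208^32≡2108, 208^64≡1218, 208^128≡1903, 208^256≡743, 208^512≡973, 208^1024≡1682, 208^2048≡1234
2222 = 2048 + 128 + 32 + 8 + 4 + 2, so 208^2222 ≡ 1234·1903·2108·2177·556·2175 ≡ 1299 (mod 2417)
526·1299 = 683274 ≡ 1680 (mod 2417)
183 ≠ 1680, so verification fails.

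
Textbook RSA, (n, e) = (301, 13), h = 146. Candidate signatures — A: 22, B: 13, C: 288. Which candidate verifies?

Candidate A: Squares mod 301: 22^1≡22, 22^2≡183, 22^4≡78, 22^8≡64; 13 = 8 + 4 + 1, so 22^13 ≡ 64·78·22 ≡ 260 (mod 301)
Candidate B: Squares mod 301: 13^1≡13, 13^2≡169, 13^4≡267, 13^8≡253; 13 = 8 + 4 + 1, so 13^13 ≡ 253·267·13 ≡ 146 (mod 301)
  → matches h = 146
Candidate C: Squares mod 301: 288^1≡288, 288^2≡169, 288^4≡267, 288^8≡253; 13 = 8 + 4 + 1, so 288^13 ≡ 253·267·288 ≡ 155 (mod 301)

B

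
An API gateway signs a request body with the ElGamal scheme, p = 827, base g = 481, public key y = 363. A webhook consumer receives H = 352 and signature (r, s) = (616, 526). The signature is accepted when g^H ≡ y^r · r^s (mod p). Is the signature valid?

valid

Left side g^H mod p:
Squares mod 827: 481^1≡481, 481^2≡628, 481^4≡732, 481^8≡755, 481^16≡222, 481^32≡491, 481^64≡424, 481^128≡317, 481^256≡422
352 = 256 + 64 + 32, so 481^352 ≡ 422·424·491 ≡ 611 (mod 827)
Right side y^r · r^s mod p:
Squares mod 827: 363^1≡363, 363^2≡276, 363^4≡92, 363^8≡194, 363^16≡421, 363^32≡263, 363^64≡528, 363^128≡85, 363^256≡609, 363^512≡385
616 = 512 + 64 + 32 + 8, so 363^616 ≡ 385·528·263·194 ≡ 301 (mod 827)
Squares mod 827: 616^1≡616, 616^2≡690, 616^4≡575, 616^8≡652, 616^16≡26, 616^32≡676, 616^64≡472, 616^128≡321, 616^256≡493, 616^512≡738
526 = 512 + 8 + 4 + 2, so 616^526 ≡ 738·652·575·690 ≡ 35 (mod 827)
301·35 = 10535 ≡ 611 (mod 827)
611 ≡ 611 (mod 827), so the signature is genuine.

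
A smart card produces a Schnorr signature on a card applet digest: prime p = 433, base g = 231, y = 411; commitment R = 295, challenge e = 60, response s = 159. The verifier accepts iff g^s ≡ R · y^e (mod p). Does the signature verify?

g^s mod p:
Squares mod 433: 231^1≡231, 231^2≡102, 231^4≡12, 231^8≡144, 231^16≡385, 231^32≡139, 231^64≡269, 231^128≡50
159 = 128 + 16 + 8 + 4 + 2 + 1, so 231^159 ≡ 50·385·144·12·102·231 ≡ 330 (mod 433)
R · y^e mod p:
Squares mod 433: 411^1≡411, 411^2≡51, 411^4≡3, 411^8≡9, 411^16≡81, 411^32≡66
60 = 32 + 16 + 8 + 4, so 411^60 ≡ 66·81·9·3 ≡ 153 (mod 433)
295·153 = 45135 ≡ 103 (mod 433)
330 ≠ 103; the check fails.

does not verify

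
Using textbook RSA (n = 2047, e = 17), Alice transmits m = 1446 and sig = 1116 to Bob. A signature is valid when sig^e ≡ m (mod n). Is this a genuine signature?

forged

Squares mod 2047: sig^1≡1116, sig^2≡880, sig^4≡634, sig^8≡744, sig^16≡846
17 = 16 + 1, so sig^17 ≡ 846·1116 ≡ 469 (mod 2047)
469 ≠ 1446, so verification fails.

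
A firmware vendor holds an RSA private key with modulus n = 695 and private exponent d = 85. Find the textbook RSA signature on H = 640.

105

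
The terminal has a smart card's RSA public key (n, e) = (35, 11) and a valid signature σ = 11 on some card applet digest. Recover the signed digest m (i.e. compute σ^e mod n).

16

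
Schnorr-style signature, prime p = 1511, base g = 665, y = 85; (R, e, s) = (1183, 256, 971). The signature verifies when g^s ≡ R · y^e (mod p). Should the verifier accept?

accept

g^s mod p:
665^2 = 442225 ≡ 1013
665^4 ≡ 1013^2 = 1026169 ≡ 200
665^8 ≡ 200^2 = 40000 ≡ 714
665^16 ≡ 714^2 = 509796 ≡ 589
665^32 ≡ 589^2 = 346921 ≡ 902
665^64 ≡ 902^2 = 813604 ≡ 686
665^128 ≡ 686^2 = 470596 ≡ 675
665^256 ≡ 675^2 = 455625 ≡ 814
665^512 ≡ 814^2 = 662596 ≡ 778
971 = 512 + 256 + 128 + 64 + 8 + 2 + 1, so 665^971 ≡ 778·814·675·686·714·1013·665 ≡ 1372 (mod 1511)
R · y^e mod p:
85^2 = 7225 ≡ 1181
85^4 ≡ 1181^2 = 1394761 ≡ 108
85^8 ≡ 108^2 = 11664 ≡ 1087
85^16 ≡ 1087^2 = 1181569 ≡ 1478
85^32 ≡ 1478^2 = 2184484 ≡ 1089
85^64 ≡ 1089^2 = 1185921 ≡ 1297
85^128 ≡ 1297^2 = 1682209 ≡ 466
85^256 ≡ 466^2 = 217156 ≡ 1083
1183·1083 = 1281189 ≡ 1372 (mod 1511)
1372 ≡ 1372 (mod 1511); signature holds.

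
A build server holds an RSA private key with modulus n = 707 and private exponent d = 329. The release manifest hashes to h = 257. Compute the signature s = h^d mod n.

654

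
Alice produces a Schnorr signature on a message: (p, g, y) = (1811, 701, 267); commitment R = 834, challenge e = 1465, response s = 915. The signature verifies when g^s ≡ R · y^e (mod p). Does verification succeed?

g^s mod p:
Squares mod 1811: 701^1≡701, 701^2≡620, 701^4≡468, 701^8≡1704, 701^16≡583, 701^32≡1232, 701^64≡206, 701^128≡783, 701^256≡971, 701^512≡1121
915 = 512 + 256 + 128 + 16 + 2 + 1, so 701^915 ≡ 1121·971·783·583·620·701 ≡ 1144 (mod 1811)
R · y^e mod p:
Squares mod 1811: 267^1≡267, 267^2≡660, 267^4≡960, 267^8≡1612, 267^16≡1570, 267^32≡129, 267^64≡342, 267^128≡1060, 267^256≡780, 267^512≡1715, 267^1024≡161
1465 = 1024 + 256 + 128 + 32 + 16 + 8 + 1, so 267^1465 ≡ 161·780·1060·129·1570·1612·267 ≡ 1795 (mod 1811)
834·1795 = 1497030 ≡ 1144 (mod 1811)
1144 ≡ 1144 (mod 1811); signature holds.

passes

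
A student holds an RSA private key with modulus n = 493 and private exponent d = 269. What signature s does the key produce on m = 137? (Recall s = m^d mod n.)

222

m^2 ≡ 137^2 = 18769 ≡ 35
m^4 ≡ 35^2 = 1225 ≡ 239
m^8 ≡ 239^2 = 57121 ≡ 426
m^16 ≡ 426^2 = 181476 ≡ 52
m^32 ≡ 52^2 = 2704 ≡ 239
m^64 ≡ 239^2 = 57121 ≡ 426
m^128 ≡ 426^2 = 181476 ≡ 52
m^256 ≡ 52^2 = 2704 ≡ 239
269 = 256 + 8 + 4 + 1, so m^269 ≡ 239·426·239·137 ≡ 222 (mod 493)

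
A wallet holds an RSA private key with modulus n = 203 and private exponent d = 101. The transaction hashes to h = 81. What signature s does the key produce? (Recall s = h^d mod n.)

Squares mod 203: h^1≡81, h^2≡65, h^4≡165, h^8≡23, h^16≡123, h^32≡107, h^64≡81
101 = 64 + 32 + 4 + 1, so h^101 ≡ 81·107·165·81 ≡ 16 (mod 203)

16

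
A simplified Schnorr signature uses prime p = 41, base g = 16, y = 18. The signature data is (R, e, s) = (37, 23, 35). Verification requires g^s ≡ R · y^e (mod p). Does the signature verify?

verifies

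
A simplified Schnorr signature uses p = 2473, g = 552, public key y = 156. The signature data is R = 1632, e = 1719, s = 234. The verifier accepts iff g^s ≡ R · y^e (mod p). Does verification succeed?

fails

g^s mod p:
552^2 = 304704 ≡ 525
552^4 ≡ 525^2 = 275625 ≡ 1122
552^8 ≡ 1122^2 = 1258884 ≡ 127
552^16 ≡ 127^2 = 16129 ≡ 1291
552^32 ≡ 1291^2 = 1666681 ≡ 2352
552^64 ≡ 2352^2 = 5531904 ≡ 2276
552^128 ≡ 2276^2 = 5180176 ≡ 1714
234 = 128 + 64 + 32 + 8 + 2, so 552^234 ≡ 1714·2276·2352·127·525 ≡ 2024 (mod 2473)
R · y^e mod p:
156^2 = 24336 ≡ 2079
156^4 ≡ 2079^2 = 4322241 ≡ 1910
156^8 ≡ 1910^2 = 3648100 ≡ 425
156^16 ≡ 425^2 = 180625 ≡ 96
156^32 ≡ 96^2 = 9216 ≡ 1797
156^64 ≡ 1797^2 = 3229209 ≡ 1944
156^128 ≡ 1944^2 = 3779136 ≡ 392
156^256 ≡ 392^2 = 153664 ≡ 338
156^512 ≡ 338^2 = 114244 ≡ 486
156^1024 ≡ 486^2 = 236196 ≡ 1261
1719 = 1024 + 512 + 128 + 32 + 16 + 4 + 2 + 1, so 156^1719 ≡ 1261·486·392·1797·96·1910·2079·156 ≡ 816 (mod 2473)
1632·816 = 1331712 ≡ 1238 (mod 2473)
2024 ≠ 1238; the check fails.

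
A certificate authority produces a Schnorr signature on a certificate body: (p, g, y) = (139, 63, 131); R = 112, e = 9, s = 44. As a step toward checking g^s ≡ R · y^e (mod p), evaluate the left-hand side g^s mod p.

65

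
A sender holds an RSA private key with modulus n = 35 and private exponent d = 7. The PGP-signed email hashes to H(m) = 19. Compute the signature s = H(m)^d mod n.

Squares mod 35: (H(m))^1≡19, (H(m))^2≡11, (H(m))^4≡16
7 = 4 + 2 + 1, so (H(m))^7 ≡ 16·11·19 ≡ 19 (mod 35)

19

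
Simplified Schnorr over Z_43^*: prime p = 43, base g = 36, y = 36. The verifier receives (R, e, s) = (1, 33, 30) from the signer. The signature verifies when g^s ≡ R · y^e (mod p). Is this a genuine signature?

genuine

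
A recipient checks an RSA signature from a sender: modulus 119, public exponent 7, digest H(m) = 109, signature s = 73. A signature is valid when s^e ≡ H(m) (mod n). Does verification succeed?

Squares mod 119: s^1≡73, s^2≡93, s^4≡81
7 = 4 + 2 + 1, so s^7 ≡ 81·93·73 ≡ 10 (mod 119)
s^7 mod 119 = 10, but H(m) = 109.

fails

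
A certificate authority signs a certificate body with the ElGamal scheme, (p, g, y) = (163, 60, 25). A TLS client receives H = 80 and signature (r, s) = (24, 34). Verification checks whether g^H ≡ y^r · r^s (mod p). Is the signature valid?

valid

Left side g^H mod p:
Squares mod 163: 60^1≡60, 60^2≡14, 60^4≡33, 60^8≡111, 60^16≡96, 60^32≡88, 60^64≡83
80 = 64 + 16, so 60^80 ≡ 83·96 ≡ 144 (mod 163)
Right side y^r · r^s mod p:
Squares mod 163: 25^1≡25, 25^2≡136, 25^4≡77, 25^8≡61, 25^16≡135
24 = 16 + 8, so 25^24 ≡ 135·61 ≡ 85 (mod 163)
Squares mod 163: 24^1≡24, 24^2≡87, 24^4≡71, 24^8≡151, 24^16≡144, 24^32≡35
34 = 32 + 2, so 24^34 ≡ 35·87 ≡ 111 (mod 163)
85·111 = 9435 ≡ 144 (mod 163)
144 ≡ 144 (mod 163), so the signature is genuine.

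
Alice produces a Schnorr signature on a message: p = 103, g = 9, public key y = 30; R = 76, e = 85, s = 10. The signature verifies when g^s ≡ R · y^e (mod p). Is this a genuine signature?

genuine

g^s mod p:
9^10 mod 103 = 76
R · y^e mod p:
30^85 mod 103 = 1
76·1 = 76 ≡ 76 (mod 103)
76 ≡ 76 (mod 103); signature holds.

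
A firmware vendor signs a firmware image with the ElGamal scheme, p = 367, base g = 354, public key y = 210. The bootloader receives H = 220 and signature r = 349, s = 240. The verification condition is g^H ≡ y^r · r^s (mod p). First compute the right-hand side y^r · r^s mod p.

14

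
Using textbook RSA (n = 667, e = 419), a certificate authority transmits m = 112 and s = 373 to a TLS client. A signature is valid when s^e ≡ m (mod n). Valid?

no

s^2 ≡ 373^2 = 139129 ≡ 393
s^4 ≡ 393^2 = 154449 ≡ 372
s^8 ≡ 372^2 = 138384 ≡ 315
s^16 ≡ 315^2 = 99225 ≡ 509
s^32 ≡ 509^2 = 259081 ≡ 285
s^64 ≡ 285^2 = 81225 ≡ 518
s^128 ≡ 518^2 = 268324 ≡ 190
s^256 ≡ 190^2 = 36100 ≡ 82
419 = 256 + 128 + 32 + 2 + 1, so s^419 ≡ 82·190·285·393·373 ≡ 442 (mod 667)
The recovered value 442 does not match the digest 112.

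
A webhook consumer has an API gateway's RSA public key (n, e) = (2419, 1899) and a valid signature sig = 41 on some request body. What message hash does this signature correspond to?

sig^2 ≡ 41^2 = 1681
sig^4 ≡ 1681^2 = 2825761 ≡ 369
sig^8 ≡ 369^2 = 136161 ≡ 697
sig^16 ≡ 697^2 = 485809 ≡ 2009
sig^32 ≡ 2009^2 = 4036081 ≡ 1189
sig^64 ≡ 1189^2 = 1413721 ≡ 1025
sig^128 ≡ 1025^2 = 1050625 ≡ 779
sig^256 ≡ 779^2 = 606841 ≡ 2091
sig^512 ≡ 2091^2 = 4372281 ≡ 1148
sig^1024 ≡ 1148^2 = 1317904 ≡ 1968
1899 = 1024 + 512 + 256 + 64 + 32 + 8 + 2 + 1, so sig^1899 ≡ 1968·1148·2091·1025·1189·697·1681·41 ≡ 820 (mod 2419)

820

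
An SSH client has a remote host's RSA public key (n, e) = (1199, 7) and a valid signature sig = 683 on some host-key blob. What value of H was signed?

Squares mod 1199: sig^1≡683, sig^2≡78, sig^4≡89
7 = 4 + 2 + 1, so sig^7 ≡ 89·78·683 ≡ 540 (mod 1199)

540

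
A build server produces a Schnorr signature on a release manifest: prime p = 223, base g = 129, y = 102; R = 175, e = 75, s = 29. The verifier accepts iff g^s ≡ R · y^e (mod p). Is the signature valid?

valid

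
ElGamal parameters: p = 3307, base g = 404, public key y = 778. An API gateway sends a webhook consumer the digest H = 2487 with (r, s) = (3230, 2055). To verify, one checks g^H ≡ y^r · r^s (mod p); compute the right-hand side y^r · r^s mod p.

778^2 = 605284 ≡ 103
778^4 ≡ 103^2 = 10609 ≡ 688
778^8 ≡ 688^2 = 473344 ≡ 443
778^16 ≡ 443^2 = 196249 ≡ 1136
778^32 ≡ 1136^2 = 1290496 ≡ 766
778^64 ≡ 766^2 = 586756 ≡ 1417
778^128 ≡ 1417^2 = 2007889 ≡ 540
778^256 ≡ 540^2 = 291600 ≡ 584
778^512 ≡ 584^2 = 341056 ≡ 435
778^1024 ≡ 435^2 = 189225 ≡ 726
778^2048 ≡ 726^2 = 527076 ≡ 1263
3230 = 2048 + 1024 + 128 + 16 + 8 + 4 + 2, so 778^3230 ≡ 1263·726·540·1136·443·688·103 ≡ 2024 (mod 3307)
3230^2 = 10432900 ≡ 2622
3230^4 ≡ 2622^2 = 6874884 ≡ 2938
3230^8 ≡ 2938^2 = 8631844 ≡ 574
3230^16 ≡ 574^2 = 329476 ≡ 2083
3230^32 ≡ 2083^2 = 4338889 ≡ 105
3230^64 ≡ 105^2 = 11025 ≡ 1104
3230^128 ≡ 1104^2 = 1218816 ≡ 1840
3230^256 ≡ 1840^2 = 3385600 ≡ 2539
3230^512 ≡ 2539^2 = 6446521 ≡ 1178
3230^1024 ≡ 1178^2 = 1387684 ≡ 2051
3230^2048 ≡ 2051^2 = 4206601 ≡ 97
2055 = 2048 + 4 + 2 + 1, so 3230^2055 ≡ 97·2938·2622·3230 ≡ 1682 (mod 3307)
y^r · r^s ≡ 2024·1682 = 3404368 ≡ 1465 (mod 3307)

1465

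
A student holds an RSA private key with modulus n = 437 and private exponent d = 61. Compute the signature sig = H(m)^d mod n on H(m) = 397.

(H(m))^2 ≡ 397^2 = 157609 ≡ 289
(H(m))^4 ≡ 289^2 = 83521 ≡ 54
(H(m))^8 ≡ 54^2 = 2916 ≡ 294
(H(m))^16 ≡ 294^2 = 86436 ≡ 347
(H(m))^32 ≡ 347^2 = 120409 ≡ 234
61 = 32 + 16 + 8 + 4 + 1, so (H(m))^61 ≡ 234·347·294·54·397 ≡ 81 (mod 437)

81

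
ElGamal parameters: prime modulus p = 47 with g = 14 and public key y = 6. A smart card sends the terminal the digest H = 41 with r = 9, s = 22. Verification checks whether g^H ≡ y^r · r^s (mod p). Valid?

Left side g^H mod p:
Squares mod 47: 14^1≡14, 14^2≡8, 14^4≡17, 14^8≡7, 14^16≡2, 14^32≡4
41 = 32 + 8 + 1, so 14^41 ≡ 4·7·14 ≡ 16 (mod 47)
Right side y^r · r^s mod p:
Squares mod 47: 6^1≡6, 6^2≡36, 6^4≡27, 6^8≡24
9 = 8 + 1, so 6^9 ≡ 24·6 ≡ 3 (mod 47)
Squares mod 47: 9^1≡9, 9^2≡34, 9^4≡28, 9^8≡32, 9^16≡37
22 = 16 + 4 + 2, so 9^22 ≡ 37·28·34 ≡ 21 (mod 47)
3·21 = 63 ≡ 16 (mod 47)
16 ≡ 16 (mod 47), so the signature is genuine.

yes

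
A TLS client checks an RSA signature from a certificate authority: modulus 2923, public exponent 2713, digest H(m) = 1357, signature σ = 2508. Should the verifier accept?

reject

σ^2 ≡ 2508^2 = 6290064 ≡ 2691
σ^4 ≡ 2691^2 = 7241481 ≡ 1210
σ^8 ≡ 1210^2 = 1464100 ≡ 2600
σ^16 ≡ 2600^2 = 6760000 ≡ 2024
σ^32 ≡ 2024^2 = 4096576 ≡ 1453
σ^64 ≡ 1453^2 = 2111209 ≡ 803
σ^128 ≡ 803^2 = 644809 ≡ 1749
σ^256 ≡ 1749^2 = 3059001 ≡ 1543
σ^512 ≡ 1543^2 = 2380849 ≡ 1527
σ^1024 ≡ 1527^2 = 2331729 ≡ 2098
σ^2048 ≡ 2098^2 = 4401604 ≡ 2489
2713 = 2048 + 512 + 128 + 16 + 8 + 1, so σ^2713 ≡ 2489·1527·1749·2024·2600·2508 ≡ 2249 (mod 2923)
σ^2713 mod 2923 = 2249, but H(m) = 1357.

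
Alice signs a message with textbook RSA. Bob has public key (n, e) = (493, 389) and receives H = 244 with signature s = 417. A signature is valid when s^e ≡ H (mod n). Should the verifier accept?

s^2 ≡ 417^2 = 173889 ≡ 353
s^4 ≡ 353^2 = 124609 ≡ 373
s^8 ≡ 373^2 = 139129 ≡ 103
s^16 ≡ 103^2 = 10609 ≡ 256
s^32 ≡ 256^2 = 65536 ≡ 460
s^64 ≡ 460^2 = 211600 ≡ 103
s^128 ≡ 103^2 = 10609 ≡ 256
s^256 ≡ 256^2 = 65536 ≡ 460
389 = 256 + 128 + 4 + 1, so s^389 ≡ 460·256·373·417 ≡ 280 (mod 493)
280 ≠ 244, so verification fails.

reject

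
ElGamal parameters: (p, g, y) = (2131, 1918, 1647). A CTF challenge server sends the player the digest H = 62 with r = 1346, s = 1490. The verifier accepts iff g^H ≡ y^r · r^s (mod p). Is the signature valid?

invalid

Left side g^H mod p:
1918^2 = 3678724 ≡ 618
1918^4 ≡ 618^2 = 381924 ≡ 475
1918^8 ≡ 475^2 = 225625 ≡ 1870
1918^16 ≡ 1870^2 = 3496900 ≡ 2060
1918^32 ≡ 2060^2 = 4243600 ≡ 779
62 = 32 + 16 + 8 + 4 + 2, so 1918^62 ≡ 779·2060·1870·475·618 ≡ 1744 (mod 2131)
Right side y^r · r^s mod p:
1647^2 = 2712609 ≡ 1977
1647^4 ≡ 1977^2 = 3908529 ≡ 275
1647^8 ≡ 275^2 = 75625 ≡ 1040
1647^16 ≡ 1040^2 = 1081600 ≡ 1183
1647^32 ≡ 1183^2 = 1399489 ≡ 1553
1647^64 ≡ 1553^2 = 2411809 ≡ 1648
1647^128 ≡ 1648^2 = 2715904 ≡ 1010
1647^256 ≡ 1010^2 = 1020100 ≡ 1482
1647^512 ≡ 1482^2 = 2196324 ≡ 1394
1647^1024 ≡ 1394^2 = 1943236 ≡ 1895
1346 = 1024 + 256 + 64 + 2, so 1647^1346 ≡ 1895·1482·1648·1977 ≡ 1129 (mod 2131)
1346^2 = 1811716 ≡ 366
1346^4 ≡ 366^2 = 133956 ≡ 1834
1346^8 ≡ 1834^2 = 3363556 ≡ 838
1346^16 ≡ 838^2 = 702244 ≡ 1145
1346^32 ≡ 1145^2 = 1311025 ≡ 460
1346^64 ≡ 460^2 = 211600 ≡ 631
1346^128 ≡ 631^2 = 398161 ≡ 1795
1346^256 ≡ 1795^2 = 3222025 ≡ 2084
1346^512 ≡ 2084^2 = 4343056 ≡ 78
1346^1024 ≡ 78^2 = 6084 ≡ 1822
1490 = 1024 + 256 + 128 + 64 + 16 + 2, so 1346^1490 ≡ 1822·2084·1795·631·1145·366 ≡ 1873 (mod 2131)
1129·1873 = 2114617 ≡ 665 (mod 2131)
1744 ≠ 665, so verification fails.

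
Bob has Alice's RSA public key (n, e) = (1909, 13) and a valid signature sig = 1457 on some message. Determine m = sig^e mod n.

133

sig^2 ≡ 1457^2 = 2122849 ≡ 41
sig^4 ≡ 41^2 = 1681
sig^8 ≡ 1681^2 = 2825761 ≡ 441
13 = 8 + 4 + 1, so sig^13 ≡ 441·1681·1457 ≡ 133 (mod 1909)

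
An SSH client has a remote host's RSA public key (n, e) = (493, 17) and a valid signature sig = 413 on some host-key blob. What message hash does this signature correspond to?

430

sig^17 mod 493 = 430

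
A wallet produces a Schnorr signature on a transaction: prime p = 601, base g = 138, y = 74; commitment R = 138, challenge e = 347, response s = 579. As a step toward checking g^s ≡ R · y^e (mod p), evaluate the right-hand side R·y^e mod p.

575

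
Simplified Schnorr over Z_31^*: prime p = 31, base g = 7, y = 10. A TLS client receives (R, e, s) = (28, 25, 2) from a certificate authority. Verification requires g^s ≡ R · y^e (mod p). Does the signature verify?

does not verify

g^s mod p:
Squares mod 31: 7^1≡7, 7^2≡18
7^2 ≡ 18 (mod 31)
R · y^e mod p:
Squares mod 31: 10^1≡10, 10^2≡7, 10^4≡18, 10^8≡14, 10^16≡10
25 = 16 + 8 + 1, so 10^25 ≡ 10·14·10 ≡ 5 (mod 31)
28·5 = 140 ≡ 16 (mod 31)
18 ≠ 16; the check fails.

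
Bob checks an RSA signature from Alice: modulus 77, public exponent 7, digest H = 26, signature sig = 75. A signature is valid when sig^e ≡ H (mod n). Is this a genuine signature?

sig^2 ≡ 75^2 = 5625 ≡ 4
sig^4 ≡ 4^2 = 16
7 = 4 + 2 + 1, so sig^7 ≡ 16·4·75 ≡ 26 (mod 77)
26 = H, so the signature checks out.

genuine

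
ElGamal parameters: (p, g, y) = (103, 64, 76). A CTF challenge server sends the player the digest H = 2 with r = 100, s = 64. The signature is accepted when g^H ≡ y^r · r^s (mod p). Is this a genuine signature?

Left side g^H mod p:
64^2 = 4096 ≡ 79
Right side y^r · r^s mod p:
76^2 = 5776 ≡ 8
76^4 ≡ 8^2 = 64
76^8 ≡ 64^2 = 4096 ≡ 79
76^16 ≡ 79^2 = 6241 ≡ 61
76^32 ≡ 61^2 = 3721 ≡ 13
76^64 ≡ 13^2 = 169 ≡ 66
100 = 64 + 32 + 4, so 76^100 ≡ 66·13·64 ≡ 13 (mod 103)
100^2 = 10000 ≡ 9
100^4 ≡ 9^2 = 81
100^8 ≡ 81^2 = 6561 ≡ 72
100^16 ≡ 72^2 = 5184 ≡ 34
100^32 ≡ 34^2 = 1156 ≡ 23
100^64 ≡ 23^2 = 529 ≡ 14
13·14 = 182 ≡ 79 (mod 103)
79 ≡ 79 (mod 103), so the signature is genuine.

genuine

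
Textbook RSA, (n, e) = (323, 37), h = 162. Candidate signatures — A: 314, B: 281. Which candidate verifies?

Candidate A: 314^2 = 98596 ≡ 81; 314^4 ≡ 81^2 = 6561 ≡ 101; 314^8 ≡ 101^2 = 10201 ≡ 188; 314^16 ≡ 188^2 = 35344 ≡ 137; 314^32 ≡ 137^2 = 18769 ≡ 35; 37 = 32 + 4 + 1, so 314^37 ≡ 35·101·314 ≡ 162 (mod 323)
  → matches h = 162
Candidate B: 281^2 = 78961 ≡ 149; 281^4 ≡ 149^2 = 22201 ≡ 237; 281^8 ≡ 237^2 = 56169 ≡ 290; 281^16 ≡ 290^2 = 84100 ≡ 120; 281^32 ≡ 120^2 = 14400 ≡ 188; 37 = 32 + 4 + 1, so 281^37 ≡ 188·237·281 ≡ 110 (mod 323)

A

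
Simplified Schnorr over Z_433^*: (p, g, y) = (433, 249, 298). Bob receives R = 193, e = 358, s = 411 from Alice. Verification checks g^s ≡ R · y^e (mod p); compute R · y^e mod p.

Squares mod 433: 298^1≡298, 298^2≡39, 298^4≡222, 298^8≡355, 298^16≡22, 298^32≡51, 298^64≡3, 298^128≡9, 298^256≡81
358 = 256 + 64 + 32 + 4 + 2, so 298^358 ≡ 81·3·51·222·39 ≡ 328 (mod 433)
R · y^e ≡ 193·328 = 63304 ≡ 86 (mod 433)

86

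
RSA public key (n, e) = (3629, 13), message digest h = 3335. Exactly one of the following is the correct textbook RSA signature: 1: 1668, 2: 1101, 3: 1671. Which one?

1

Candidate 1: Squares mod 3629: 1668^1≡1668, 1668^2≡2410, 1668^4≡1700, 1668^8≡1316; 13 = 8 + 4 + 1, so 1668^13 ≡ 1316·1700·1668 ≡ 3335 (mod 3629)
  → matches h = 3335
Candidate 2: Squares mod 3629: 1101^1≡1101, 1101^2≡115, 1101^4≡2338, 1101^8≡970; 13 = 8 + 4 + 1, so 1101^13 ≡ 970·2338·1101 ≡ 2184 (mod 3629)
Candidate 3: Squares mod 3629: 1671^1≡1671, 1671^2≡1540, 1671^4≡1863, 1671^8≡1445; 13 = 8 + 4 + 1, so 1671^13 ≡ 1445·1863·1671 ≡ 1842 (mod 3629)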